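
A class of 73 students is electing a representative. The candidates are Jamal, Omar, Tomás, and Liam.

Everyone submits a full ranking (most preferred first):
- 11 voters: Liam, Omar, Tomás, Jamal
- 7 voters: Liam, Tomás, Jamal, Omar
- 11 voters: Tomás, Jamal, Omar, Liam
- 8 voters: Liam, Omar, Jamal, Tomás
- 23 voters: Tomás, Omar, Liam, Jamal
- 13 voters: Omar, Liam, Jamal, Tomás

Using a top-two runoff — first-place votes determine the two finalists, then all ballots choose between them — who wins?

Round 1 first-place votes: Jamal 0, Omar 13, Tomás 34, Liam 26. Tomás and Liam advance.
Runoff: Tomás is ranked above Liam on 34 ballots, Liam above Tomás on 39.

Liam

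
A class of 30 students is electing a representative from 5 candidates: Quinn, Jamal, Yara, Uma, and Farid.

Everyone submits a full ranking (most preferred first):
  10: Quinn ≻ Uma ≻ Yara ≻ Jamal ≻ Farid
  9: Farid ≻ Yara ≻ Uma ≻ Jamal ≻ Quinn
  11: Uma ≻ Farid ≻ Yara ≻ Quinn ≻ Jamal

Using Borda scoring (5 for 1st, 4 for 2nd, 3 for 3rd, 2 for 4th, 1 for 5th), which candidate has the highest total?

Uma

Quinn: 10×5 + 9×1 + 11×2 = 81
Jamal: 10×2 + 9×2 + 11×1 = 49
Yara: 10×3 + 9×4 + 11×3 = 99
Uma: 10×4 + 9×3 + 11×5 = 122
Farid: 10×1 + 9×5 + 11×4 = 99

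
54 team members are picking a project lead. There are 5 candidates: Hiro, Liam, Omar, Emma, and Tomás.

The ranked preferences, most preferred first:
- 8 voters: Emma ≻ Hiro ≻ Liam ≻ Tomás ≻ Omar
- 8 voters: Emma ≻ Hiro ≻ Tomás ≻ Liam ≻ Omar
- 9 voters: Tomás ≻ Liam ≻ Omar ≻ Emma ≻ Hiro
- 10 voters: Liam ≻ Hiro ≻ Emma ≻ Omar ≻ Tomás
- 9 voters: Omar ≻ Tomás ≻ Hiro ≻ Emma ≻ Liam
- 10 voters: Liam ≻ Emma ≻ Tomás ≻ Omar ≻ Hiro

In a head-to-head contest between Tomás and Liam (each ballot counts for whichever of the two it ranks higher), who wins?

Liam

Tomás is ranked above Liam on 26 ballots; Liam above Tomás on 28.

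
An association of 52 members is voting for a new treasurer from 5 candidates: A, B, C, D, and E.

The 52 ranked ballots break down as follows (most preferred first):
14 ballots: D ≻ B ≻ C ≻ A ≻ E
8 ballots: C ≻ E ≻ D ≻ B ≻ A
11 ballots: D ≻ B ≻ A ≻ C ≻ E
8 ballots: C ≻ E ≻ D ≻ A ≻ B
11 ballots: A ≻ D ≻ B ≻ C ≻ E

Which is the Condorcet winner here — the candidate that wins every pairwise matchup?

D vs A: 41–11
D vs B: 52–0
D vs C: 36–16
D vs E: 36–16
D beats every other candidate.

D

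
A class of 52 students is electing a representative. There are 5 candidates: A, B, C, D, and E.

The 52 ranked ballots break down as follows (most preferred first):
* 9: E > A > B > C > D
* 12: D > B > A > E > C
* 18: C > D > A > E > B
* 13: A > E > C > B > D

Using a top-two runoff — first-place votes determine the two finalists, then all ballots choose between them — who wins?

A

Round 1 first-place votes: A 13, B 0, C 18, D 12, E 9. C and A advance.
Runoff: C is ranked above A on 18 ballots, A above C on 34.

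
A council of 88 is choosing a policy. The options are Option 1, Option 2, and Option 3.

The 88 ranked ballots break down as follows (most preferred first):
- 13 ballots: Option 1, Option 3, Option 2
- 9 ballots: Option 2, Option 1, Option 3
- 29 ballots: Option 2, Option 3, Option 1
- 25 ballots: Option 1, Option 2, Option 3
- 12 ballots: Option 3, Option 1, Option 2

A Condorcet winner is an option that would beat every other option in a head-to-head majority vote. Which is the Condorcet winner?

Option 1 vs Option 2: 50–38
Option 1 vs Option 3: 47–41
Option 1 beats every other option.

Option 1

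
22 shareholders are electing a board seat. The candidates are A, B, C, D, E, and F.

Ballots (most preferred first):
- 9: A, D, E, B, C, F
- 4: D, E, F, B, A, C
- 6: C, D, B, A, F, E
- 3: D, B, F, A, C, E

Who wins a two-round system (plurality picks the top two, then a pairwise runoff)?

D

Round 1 first-place votes: A 9, B 0, C 6, D 7, E 0, F 0. A and D advance.
Runoff: A is ranked above D on 9 ballots, D above A on 13.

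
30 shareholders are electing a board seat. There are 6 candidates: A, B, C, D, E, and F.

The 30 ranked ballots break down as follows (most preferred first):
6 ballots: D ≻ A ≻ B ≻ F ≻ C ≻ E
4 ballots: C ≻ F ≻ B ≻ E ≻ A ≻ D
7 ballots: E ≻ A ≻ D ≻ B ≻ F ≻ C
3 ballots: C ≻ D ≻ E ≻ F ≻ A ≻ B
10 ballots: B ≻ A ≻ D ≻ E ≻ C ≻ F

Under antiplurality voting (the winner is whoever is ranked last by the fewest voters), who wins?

Last-place votes: A 0, B 3, C 7, D 4, E 6, F 10.

A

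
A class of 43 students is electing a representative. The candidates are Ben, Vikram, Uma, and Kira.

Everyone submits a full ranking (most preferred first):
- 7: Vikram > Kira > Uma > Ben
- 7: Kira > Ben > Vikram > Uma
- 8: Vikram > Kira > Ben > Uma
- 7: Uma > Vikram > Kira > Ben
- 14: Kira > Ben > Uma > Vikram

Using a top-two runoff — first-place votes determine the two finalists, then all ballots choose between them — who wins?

Vikram

Round 1 first-place votes: Ben 0, Vikram 15, Uma 7, Kira 21. Kira and Vikram advance.
Runoff: Kira is ranked above Vikram on 21 ballots, Vikram above Kira on 22.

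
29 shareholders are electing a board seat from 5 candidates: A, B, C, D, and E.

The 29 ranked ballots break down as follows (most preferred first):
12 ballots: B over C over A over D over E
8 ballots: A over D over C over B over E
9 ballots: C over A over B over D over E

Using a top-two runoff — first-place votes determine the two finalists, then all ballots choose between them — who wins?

Round 1 first-place votes: A 8, B 12, C 9, D 0, E 0. B and C advance.
Runoff: B is ranked above C on 12 ballots, C above B on 17.

C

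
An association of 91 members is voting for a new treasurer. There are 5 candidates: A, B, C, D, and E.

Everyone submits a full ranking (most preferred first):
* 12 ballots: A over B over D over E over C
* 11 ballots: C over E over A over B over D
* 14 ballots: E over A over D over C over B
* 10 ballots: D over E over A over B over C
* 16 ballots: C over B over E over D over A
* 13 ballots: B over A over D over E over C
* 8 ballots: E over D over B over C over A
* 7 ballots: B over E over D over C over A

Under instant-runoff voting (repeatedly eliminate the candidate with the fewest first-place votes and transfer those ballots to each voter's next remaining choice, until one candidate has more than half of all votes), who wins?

B

Round 1: A 12, B 20, C 27, D 10, E 22. D eliminated.
Round 2: A 12, B 20, C 27, E 32. A eliminated.
Round 3: B 32, C 27, E 32. C eliminated.
Round 4: B 48, E 43. B has a majority (≥46).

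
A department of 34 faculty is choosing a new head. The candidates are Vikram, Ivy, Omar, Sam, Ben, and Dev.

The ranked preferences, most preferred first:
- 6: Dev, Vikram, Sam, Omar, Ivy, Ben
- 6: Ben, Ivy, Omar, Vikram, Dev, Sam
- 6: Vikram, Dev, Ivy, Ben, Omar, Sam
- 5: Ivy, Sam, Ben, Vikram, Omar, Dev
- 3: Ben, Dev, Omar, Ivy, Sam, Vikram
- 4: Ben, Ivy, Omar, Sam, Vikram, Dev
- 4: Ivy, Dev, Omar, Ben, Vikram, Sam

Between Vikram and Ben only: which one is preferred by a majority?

Vikram is ranked above Ben on 12 ballots; Ben above Vikram on 22.

Ben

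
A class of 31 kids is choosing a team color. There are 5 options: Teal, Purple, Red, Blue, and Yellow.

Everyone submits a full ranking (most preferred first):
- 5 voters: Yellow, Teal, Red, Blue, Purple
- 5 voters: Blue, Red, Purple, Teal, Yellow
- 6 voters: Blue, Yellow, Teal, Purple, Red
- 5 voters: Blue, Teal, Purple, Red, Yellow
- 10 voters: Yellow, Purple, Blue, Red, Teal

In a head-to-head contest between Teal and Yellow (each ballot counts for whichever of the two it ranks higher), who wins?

Teal is ranked above Yellow on 10 ballots; Yellow above Teal on 21.

Yellow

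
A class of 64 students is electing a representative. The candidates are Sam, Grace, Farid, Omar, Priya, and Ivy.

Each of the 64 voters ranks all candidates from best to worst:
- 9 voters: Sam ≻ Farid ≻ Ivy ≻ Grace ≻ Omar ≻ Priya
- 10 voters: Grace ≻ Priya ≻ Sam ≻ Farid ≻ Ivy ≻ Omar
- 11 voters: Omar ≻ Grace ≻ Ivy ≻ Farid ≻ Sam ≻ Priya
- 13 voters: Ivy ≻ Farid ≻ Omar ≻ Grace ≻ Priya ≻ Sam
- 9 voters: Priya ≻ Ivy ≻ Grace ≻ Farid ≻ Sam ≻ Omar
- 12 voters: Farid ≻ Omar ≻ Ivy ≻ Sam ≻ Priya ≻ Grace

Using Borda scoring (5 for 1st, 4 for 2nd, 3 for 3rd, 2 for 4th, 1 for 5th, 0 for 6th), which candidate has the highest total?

Farid

Sam: 9×5 + 10×3 + 11×1 + 13×0 + 9×1 + 12×2 = 119
Grace: 9×2 + 10×5 + 11×4 + 13×2 + 9×3 + 12×0 = 165
Farid: 9×4 + 10×2 + 11×2 + 13×4 + 9×2 + 12×5 = 208
Omar: 9×1 + 10×0 + 11×5 + 13×3 + 9×0 + 12×4 = 151
Priya: 9×0 + 10×4 + 11×0 + 13×1 + 9×5 + 12×1 = 110
Ivy: 9×3 + 10×1 + 11×3 + 13×5 + 9×4 + 12×3 = 207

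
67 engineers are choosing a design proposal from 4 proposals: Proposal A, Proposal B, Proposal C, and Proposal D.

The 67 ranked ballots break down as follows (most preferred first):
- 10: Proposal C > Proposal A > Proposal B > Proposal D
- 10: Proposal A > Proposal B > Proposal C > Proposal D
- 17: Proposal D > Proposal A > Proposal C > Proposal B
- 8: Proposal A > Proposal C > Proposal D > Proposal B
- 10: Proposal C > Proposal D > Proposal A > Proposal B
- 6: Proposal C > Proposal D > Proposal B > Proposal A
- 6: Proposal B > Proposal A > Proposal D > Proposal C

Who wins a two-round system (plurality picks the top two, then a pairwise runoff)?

Round 1 first-place votes: Proposal A 18, Proposal B 6, Proposal C 26, Proposal D 17. Proposal C and Proposal A advance.
Runoff: Proposal C is ranked above Proposal A on 26 ballots, Proposal A above Proposal C on 41.

Proposal A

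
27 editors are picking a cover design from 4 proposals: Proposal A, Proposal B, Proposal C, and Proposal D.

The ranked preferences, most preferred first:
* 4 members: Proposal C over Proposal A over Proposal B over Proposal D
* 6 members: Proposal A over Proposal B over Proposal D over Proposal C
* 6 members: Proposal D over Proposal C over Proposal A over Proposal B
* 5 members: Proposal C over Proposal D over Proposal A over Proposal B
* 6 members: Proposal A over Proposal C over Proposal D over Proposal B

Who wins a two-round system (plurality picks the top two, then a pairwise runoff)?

Round 1 first-place votes: Proposal A 12, Proposal B 0, Proposal C 9, Proposal D 6. Proposal A and Proposal C advance.
Runoff: Proposal A is ranked above Proposal C on 12 ballots, Proposal C above Proposal A on 15.

Proposal C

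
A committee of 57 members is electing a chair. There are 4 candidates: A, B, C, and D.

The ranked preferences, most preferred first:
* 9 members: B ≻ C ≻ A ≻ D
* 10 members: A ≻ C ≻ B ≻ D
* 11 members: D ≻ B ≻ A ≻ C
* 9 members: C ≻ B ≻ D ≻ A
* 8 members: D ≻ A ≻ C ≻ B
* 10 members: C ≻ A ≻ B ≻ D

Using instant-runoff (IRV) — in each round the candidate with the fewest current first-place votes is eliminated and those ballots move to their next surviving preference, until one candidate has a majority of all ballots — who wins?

C

Round 1: A 10, B 9, C 19, D 19. B eliminated.
Round 2: A 10, C 28, D 19. A eliminated.
Round 3: C 38, D 19. C has a majority (≥29).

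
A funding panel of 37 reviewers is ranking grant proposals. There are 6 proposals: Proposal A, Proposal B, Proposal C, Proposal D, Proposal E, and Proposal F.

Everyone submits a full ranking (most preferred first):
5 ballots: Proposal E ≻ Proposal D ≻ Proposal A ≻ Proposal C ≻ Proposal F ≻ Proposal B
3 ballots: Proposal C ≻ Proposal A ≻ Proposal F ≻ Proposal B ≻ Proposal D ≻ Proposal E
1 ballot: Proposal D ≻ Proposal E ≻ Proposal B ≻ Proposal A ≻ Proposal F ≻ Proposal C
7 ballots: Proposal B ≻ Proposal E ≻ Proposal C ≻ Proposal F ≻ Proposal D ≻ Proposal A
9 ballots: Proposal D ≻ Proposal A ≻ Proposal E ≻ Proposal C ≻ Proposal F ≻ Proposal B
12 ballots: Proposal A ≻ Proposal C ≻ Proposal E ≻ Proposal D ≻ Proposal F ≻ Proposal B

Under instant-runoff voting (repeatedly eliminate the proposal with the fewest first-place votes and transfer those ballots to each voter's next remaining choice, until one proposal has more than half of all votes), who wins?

Round 1: Proposal A 12, Proposal B 7, Proposal C 3, Proposal D 10, Proposal E 5, Proposal F 0. Proposal F eliminated.
Round 2: Proposal A 12, Proposal B 7, Proposal C 3, Proposal D 10, Proposal E 5. Proposal C eliminated.
Round 3: Proposal A 15, Proposal B 7, Proposal D 10, Proposal E 5. Proposal E eliminated.
Round 4: Proposal A 15, Proposal B 7, Proposal D 15. Proposal B eliminated.
Round 5: Proposal A 15, Proposal D 22. Proposal D has a majority (≥19).

Proposal D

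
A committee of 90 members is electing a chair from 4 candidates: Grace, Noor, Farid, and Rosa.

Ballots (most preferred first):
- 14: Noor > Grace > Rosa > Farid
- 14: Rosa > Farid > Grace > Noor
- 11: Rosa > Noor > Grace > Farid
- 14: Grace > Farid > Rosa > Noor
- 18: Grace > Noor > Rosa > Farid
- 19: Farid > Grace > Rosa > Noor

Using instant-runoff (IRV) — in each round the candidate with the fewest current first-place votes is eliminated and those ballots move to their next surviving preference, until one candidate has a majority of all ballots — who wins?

Grace

Round 1: Grace 32, Noor 14, Farid 19, Rosa 25. Noor eliminated.
Round 2: Grace 46, Farid 19, Rosa 25. Grace has a majority (≥46).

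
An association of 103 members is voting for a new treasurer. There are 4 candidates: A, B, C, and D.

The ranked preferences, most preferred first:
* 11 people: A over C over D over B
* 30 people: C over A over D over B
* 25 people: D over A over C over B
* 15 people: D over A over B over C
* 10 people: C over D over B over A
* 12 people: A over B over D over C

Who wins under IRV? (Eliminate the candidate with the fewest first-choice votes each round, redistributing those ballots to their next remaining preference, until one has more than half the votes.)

Round 1: A 23, B 0, C 40, D 40. B eliminated.
Round 2: A 23, C 40, D 40. A eliminated.
Round 3: C 51, D 52. D has a majority (≥52).

D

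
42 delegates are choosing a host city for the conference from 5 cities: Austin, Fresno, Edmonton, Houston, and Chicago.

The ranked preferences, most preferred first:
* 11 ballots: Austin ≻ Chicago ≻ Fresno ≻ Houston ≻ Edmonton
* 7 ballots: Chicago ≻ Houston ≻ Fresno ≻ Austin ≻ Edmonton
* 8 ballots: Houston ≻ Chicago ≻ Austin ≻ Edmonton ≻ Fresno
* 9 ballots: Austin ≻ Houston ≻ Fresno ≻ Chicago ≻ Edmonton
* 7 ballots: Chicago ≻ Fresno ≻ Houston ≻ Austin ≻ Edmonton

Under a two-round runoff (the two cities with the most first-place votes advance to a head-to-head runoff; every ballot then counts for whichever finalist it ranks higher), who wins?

Chicago

Round 1 first-place votes: Austin 20, Fresno 0, Edmonton 0, Houston 8, Chicago 14. Austin and Chicago advance.
Runoff: Austin is ranked above Chicago on 20 ballots, Chicago above Austin on 22.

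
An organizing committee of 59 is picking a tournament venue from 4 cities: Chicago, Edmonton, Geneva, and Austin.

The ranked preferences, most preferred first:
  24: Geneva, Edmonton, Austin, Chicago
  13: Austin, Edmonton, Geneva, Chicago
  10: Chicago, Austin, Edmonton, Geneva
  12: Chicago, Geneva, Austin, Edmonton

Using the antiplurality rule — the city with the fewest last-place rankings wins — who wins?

Last-place votes: Chicago 37, Edmonton 12, Geneva 10, Austin 0.

Austin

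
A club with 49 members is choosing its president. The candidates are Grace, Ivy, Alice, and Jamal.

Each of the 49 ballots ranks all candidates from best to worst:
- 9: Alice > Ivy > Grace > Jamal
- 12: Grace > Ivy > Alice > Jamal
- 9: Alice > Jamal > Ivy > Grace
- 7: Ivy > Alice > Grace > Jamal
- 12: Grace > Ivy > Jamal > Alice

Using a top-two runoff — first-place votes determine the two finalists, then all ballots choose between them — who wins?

Alice

Round 1 first-place votes: Grace 24, Ivy 7, Alice 18, Jamal 0. Grace and Alice advance.
Runoff: Grace is ranked above Alice on 24 ballots, Alice above Grace on 25.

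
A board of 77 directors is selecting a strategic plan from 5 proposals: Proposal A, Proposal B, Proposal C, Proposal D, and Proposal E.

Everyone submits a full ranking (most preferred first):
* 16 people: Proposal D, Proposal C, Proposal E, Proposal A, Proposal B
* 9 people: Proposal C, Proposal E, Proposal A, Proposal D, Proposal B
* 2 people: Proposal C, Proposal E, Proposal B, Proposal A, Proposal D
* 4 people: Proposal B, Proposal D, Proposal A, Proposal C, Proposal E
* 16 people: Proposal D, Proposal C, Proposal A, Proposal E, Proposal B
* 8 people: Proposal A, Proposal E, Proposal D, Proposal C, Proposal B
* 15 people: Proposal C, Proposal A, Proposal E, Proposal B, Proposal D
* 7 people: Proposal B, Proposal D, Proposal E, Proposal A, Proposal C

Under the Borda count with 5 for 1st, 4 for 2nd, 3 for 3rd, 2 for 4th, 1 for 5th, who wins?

Proposal C

Proposal A: 16×2 + 9×3 + 2×2 + 4×3 + 16×3 + 8×5 + 15×4 + 7×2 = 237
Proposal B: 16×1 + 9×1 + 2×3 + 4×5 + 16×1 + 8×1 + 15×2 + 7×5 = 140
Proposal C: 16×4 + 9×5 + 2×5 + 4×2 + 16×4 + 8×2 + 15×5 + 7×1 = 289
Proposal D: 16×5 + 9×2 + 2×1 + 4×4 + 16×5 + 8×3 + 15×1 + 7×4 = 263
Proposal E: 16×3 + 9×4 + 2×4 + 4×1 + 16×2 + 8×4 + 15×3 + 7×3 = 226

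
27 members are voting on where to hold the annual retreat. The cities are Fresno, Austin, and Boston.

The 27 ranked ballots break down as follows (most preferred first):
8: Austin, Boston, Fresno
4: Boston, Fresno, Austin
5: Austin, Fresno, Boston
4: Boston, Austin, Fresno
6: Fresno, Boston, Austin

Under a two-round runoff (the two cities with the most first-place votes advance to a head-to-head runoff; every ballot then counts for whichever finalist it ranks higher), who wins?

Round 1 first-place votes: Fresno 6, Austin 13, Boston 8. Austin and Boston advance.
Runoff: Austin is ranked above Boston on 13 ballots, Boston above Austin on 14.

Boston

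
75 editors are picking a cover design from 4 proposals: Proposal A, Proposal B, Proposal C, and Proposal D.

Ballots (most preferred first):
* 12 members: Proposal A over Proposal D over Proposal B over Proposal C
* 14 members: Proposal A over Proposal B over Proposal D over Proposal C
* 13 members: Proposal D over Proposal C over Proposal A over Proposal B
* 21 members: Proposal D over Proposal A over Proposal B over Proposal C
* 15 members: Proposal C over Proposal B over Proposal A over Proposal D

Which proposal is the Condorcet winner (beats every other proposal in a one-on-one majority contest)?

Proposal A vs Proposal B: 60–15
Proposal A vs Proposal C: 47–28
Proposal A vs Proposal D: 41–34
Proposal A beats every other proposal.

Proposal A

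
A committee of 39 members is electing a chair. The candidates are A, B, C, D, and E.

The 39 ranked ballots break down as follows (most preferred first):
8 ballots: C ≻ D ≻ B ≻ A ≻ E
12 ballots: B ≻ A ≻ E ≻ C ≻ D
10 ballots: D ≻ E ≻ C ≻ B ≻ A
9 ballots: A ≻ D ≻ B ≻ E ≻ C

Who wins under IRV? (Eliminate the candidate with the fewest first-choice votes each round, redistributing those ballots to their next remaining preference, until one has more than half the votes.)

D

Round 1: A 9, B 12, C 8, D 10, E 0. E eliminated.
Round 2: A 9, B 12, C 8, D 10. C eliminated.
Round 3: A 9, B 12, D 18. A eliminated.
Round 4: B 12, D 27. D has a majority (≥20).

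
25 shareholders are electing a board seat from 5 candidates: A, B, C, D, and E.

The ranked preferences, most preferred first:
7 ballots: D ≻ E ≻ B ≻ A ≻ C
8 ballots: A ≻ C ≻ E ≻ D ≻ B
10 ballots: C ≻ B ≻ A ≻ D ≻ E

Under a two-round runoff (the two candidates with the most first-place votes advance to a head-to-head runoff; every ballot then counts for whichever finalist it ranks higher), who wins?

A

Round 1 first-place votes: A 8, B 0, C 10, D 7, E 0. C and A advance.
Runoff: C is ranked above A on 10 ballots, A above C on 15.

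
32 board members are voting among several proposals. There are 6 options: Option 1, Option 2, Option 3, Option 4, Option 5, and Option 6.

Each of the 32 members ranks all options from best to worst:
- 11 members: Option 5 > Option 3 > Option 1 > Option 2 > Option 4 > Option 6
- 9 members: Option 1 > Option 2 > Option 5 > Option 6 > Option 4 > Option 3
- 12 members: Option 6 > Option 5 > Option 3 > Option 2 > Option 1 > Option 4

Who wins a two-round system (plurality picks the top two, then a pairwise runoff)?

Round 1 first-place votes: Option 1 9, Option 2 0, Option 3 0, Option 4 0, Option 5 11, Option 6 12. Option 6 and Option 5 advance.
Runoff: Option 6 is ranked above Option 5 on 12 ballots, Option 5 above Option 6 on 20.

Option 5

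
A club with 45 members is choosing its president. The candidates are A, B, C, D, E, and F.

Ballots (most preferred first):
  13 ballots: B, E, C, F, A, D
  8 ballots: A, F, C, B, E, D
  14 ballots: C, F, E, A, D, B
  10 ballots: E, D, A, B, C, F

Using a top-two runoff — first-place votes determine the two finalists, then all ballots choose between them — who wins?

Round 1 first-place votes: A 8, B 13, C 14, D 0, E 10, F 0. C and B advance.
Runoff: C is ranked above B on 22 ballots, B above C on 23.

B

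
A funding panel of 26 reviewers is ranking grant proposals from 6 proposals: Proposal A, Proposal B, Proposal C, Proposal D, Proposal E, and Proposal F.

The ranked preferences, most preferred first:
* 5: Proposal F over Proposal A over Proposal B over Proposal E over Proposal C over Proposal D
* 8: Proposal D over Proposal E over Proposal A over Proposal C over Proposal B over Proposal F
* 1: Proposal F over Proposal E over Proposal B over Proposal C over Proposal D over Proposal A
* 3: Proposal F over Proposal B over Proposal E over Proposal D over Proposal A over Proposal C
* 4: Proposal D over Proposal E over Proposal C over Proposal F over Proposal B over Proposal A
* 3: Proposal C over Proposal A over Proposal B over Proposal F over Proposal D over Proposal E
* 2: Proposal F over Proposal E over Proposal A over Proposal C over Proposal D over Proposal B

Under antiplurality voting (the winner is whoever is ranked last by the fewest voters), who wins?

Proposal B

Last-place votes: Proposal A 5, Proposal B 2, Proposal C 3, Proposal D 5, Proposal E 3, Proposal F 8.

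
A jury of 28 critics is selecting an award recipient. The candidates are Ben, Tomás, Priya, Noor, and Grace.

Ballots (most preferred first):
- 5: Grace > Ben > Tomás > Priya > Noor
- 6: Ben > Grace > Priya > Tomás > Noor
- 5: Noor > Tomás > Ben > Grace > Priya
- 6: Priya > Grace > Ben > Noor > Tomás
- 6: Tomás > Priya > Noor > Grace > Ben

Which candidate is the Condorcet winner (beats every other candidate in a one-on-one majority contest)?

Grace

Grace vs Ben: 17–11
Grace vs Tomás: 17–11
Grace vs Priya: 16–12
Grace vs Noor: 17–11
Grace beats every other candidate.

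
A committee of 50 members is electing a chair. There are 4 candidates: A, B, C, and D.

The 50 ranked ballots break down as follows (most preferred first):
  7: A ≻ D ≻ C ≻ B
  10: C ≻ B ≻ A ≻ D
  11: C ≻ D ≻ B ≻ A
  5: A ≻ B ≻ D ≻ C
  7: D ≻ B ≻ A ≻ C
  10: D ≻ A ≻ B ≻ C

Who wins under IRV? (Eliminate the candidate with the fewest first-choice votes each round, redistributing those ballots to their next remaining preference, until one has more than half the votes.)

D

Round 1: A 12, B 0, C 21, D 17. B eliminated.
Round 2: A 12, C 21, D 17. A eliminated.
Round 3: C 21, D 29. D has a majority (≥26).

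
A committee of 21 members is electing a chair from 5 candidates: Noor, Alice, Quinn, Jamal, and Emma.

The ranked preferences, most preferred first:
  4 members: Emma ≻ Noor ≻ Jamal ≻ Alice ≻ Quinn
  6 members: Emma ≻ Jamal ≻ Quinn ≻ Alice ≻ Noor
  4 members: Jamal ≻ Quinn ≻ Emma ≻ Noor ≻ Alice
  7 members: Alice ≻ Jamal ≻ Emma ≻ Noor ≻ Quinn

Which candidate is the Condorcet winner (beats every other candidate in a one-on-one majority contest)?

Jamal vs Noor: 17–4
Jamal vs Alice: 14–7
Jamal vs Quinn: 21–0
Jamal vs Emma: 11–10
Jamal beats every other candidate.

Jamal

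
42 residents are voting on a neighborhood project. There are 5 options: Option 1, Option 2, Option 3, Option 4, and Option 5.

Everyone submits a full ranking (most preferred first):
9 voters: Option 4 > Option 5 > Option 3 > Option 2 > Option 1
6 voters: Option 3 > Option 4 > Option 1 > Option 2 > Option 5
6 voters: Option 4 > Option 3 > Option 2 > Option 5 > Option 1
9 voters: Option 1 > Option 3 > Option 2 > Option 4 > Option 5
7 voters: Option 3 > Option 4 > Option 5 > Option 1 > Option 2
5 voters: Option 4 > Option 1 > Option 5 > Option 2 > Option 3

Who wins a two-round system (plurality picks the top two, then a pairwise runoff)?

Round 1 first-place votes: Option 1 9, Option 2 0, Option 3 13, Option 4 20, Option 5 0. Option 4 and Option 3 advance.
Runoff: Option 4 is ranked above Option 3 on 20 ballots, Option 3 above Option 4 on 22.

Option 3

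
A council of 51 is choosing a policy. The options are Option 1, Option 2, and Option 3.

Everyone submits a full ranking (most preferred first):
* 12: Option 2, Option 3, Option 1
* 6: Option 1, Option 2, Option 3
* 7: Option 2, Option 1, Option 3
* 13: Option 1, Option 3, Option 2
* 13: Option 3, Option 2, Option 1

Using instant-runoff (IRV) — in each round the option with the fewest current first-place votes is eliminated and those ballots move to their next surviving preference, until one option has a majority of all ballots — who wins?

Round 1: Option 1 19, Option 2 19, Option 3 13. Option 3 eliminated.
Round 2: Option 1 19, Option 2 32. Option 2 has a majority (≥26).

Option 2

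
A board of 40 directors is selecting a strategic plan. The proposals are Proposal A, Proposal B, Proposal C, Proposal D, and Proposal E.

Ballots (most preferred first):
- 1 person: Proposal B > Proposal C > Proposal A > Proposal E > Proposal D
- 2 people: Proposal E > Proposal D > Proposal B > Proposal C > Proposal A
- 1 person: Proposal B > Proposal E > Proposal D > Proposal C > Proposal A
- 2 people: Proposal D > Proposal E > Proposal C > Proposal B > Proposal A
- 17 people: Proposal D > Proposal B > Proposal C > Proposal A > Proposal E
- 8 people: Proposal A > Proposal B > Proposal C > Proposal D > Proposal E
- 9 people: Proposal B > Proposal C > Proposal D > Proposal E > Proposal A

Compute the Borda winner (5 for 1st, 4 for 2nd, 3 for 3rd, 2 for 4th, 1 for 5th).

Proposal B

Proposal A: 1×3 + 2×1 + 1×1 + 2×1 + 17×2 + 8×5 + 9×1 = 91
Proposal B: 1×5 + 2×3 + 1×5 + 2×2 + 17×4 + 8×4 + 9×5 = 165
Proposal C: 1×4 + 2×2 + 1×2 + 2×3 + 17×3 + 8×3 + 9×4 = 127
Proposal D: 1×1 + 2×4 + 1×3 + 2×5 + 17×5 + 8×2 + 9×3 = 150
Proposal E: 1×2 + 2×5 + 1×4 + 2×4 + 17×1 + 8×1 + 9×2 = 67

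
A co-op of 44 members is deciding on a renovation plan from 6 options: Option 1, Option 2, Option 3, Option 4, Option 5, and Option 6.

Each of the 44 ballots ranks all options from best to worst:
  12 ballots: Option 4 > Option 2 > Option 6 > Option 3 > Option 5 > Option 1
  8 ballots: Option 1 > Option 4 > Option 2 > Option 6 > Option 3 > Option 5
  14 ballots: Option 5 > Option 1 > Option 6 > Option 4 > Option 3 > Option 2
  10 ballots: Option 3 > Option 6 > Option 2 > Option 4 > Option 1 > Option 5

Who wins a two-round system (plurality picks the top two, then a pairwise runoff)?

Option 4

Round 1 first-place votes: Option 1 8, Option 2 0, Option 3 10, Option 4 12, Option 5 14, Option 6 0. Option 5 and Option 4 advance.
Runoff: Option 5 is ranked above Option 4 on 14 ballots, Option 4 above Option 5 on 30.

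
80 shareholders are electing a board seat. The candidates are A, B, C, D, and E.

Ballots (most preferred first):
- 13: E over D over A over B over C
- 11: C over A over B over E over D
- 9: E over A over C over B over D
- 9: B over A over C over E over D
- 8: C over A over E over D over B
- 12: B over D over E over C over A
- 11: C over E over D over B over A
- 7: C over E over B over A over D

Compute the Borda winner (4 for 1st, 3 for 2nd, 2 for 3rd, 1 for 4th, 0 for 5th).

A: 13×2 + 11×3 + 9×3 + 9×3 + 8×3 + 12×0 + 11×0 + 7×1 = 144
B: 13×1 + 11×2 + 9×1 + 9×4 + 8×0 + 12×4 + 11×1 + 7×2 = 153
C: 13×0 + 11×4 + 9×2 + 9×2 + 8×4 + 12×1 + 11×4 + 7×4 = 196
D: 13×3 + 11×0 + 9×0 + 9×0 + 8×1 + 12×3 + 11×2 + 7×0 = 105
E: 13×4 + 11×1 + 9×4 + 9×1 + 8×2 + 12×2 + 11×3 + 7×3 = 202

E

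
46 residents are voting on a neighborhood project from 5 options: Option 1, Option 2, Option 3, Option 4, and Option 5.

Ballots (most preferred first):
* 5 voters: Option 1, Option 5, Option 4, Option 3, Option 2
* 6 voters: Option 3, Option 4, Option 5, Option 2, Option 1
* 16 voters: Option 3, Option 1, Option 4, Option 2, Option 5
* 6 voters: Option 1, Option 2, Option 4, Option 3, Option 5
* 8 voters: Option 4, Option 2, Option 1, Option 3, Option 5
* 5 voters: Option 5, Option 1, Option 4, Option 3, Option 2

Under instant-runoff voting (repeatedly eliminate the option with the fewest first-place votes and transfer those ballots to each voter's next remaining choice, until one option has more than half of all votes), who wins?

Round 1: Option 1 11, Option 2 0, Option 3 22, Option 4 8, Option 5 5. Option 2 eliminated.
Round 2: Option 1 11, Option 3 22, Option 4 8, Option 5 5. Option 5 eliminated.
Round 3: Option 1 16, Option 3 22, Option 4 8. Option 4 eliminated.
Round 4: Option 1 24, Option 3 22. Option 1 has a majority (≥24).

Option 1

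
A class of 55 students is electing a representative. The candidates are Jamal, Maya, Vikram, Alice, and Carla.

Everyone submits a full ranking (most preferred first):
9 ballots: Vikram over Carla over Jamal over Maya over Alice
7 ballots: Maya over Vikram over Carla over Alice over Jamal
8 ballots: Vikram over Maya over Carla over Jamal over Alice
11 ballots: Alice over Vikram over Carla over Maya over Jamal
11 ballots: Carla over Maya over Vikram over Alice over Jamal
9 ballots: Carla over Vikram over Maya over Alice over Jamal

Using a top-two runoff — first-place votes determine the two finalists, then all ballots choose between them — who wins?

Vikram

Round 1 first-place votes: Jamal 0, Maya 7, Vikram 17, Alice 11, Carla 20. Carla and Vikram advance.
Runoff: Carla is ranked above Vikram on 20 ballots, Vikram above Carla on 35.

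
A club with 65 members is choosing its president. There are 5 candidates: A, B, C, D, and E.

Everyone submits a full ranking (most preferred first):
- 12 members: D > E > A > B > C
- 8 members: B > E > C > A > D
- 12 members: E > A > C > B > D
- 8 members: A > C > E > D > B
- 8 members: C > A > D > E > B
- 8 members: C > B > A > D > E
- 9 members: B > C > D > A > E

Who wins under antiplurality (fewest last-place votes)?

A

Last-place votes: A 0, B 16, C 12, D 20, E 17.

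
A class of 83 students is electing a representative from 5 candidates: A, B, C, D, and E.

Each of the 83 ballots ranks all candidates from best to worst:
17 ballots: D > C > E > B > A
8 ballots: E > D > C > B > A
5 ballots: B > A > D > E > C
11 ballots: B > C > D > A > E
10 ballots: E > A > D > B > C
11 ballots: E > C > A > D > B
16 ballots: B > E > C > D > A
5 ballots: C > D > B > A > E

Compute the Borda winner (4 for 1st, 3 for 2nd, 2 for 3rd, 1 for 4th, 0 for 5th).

A: 17×0 + 8×0 + 5×3 + 11×1 + 10×3 + 11×2 + 16×0 + 5×1 = 83
B: 17×1 + 8×1 + 5×4 + 11×4 + 10×1 + 11×0 + 16×4 + 5×2 = 173
C: 17×3 + 8×2 + 5×0 + 11×3 + 10×0 + 11×3 + 16×2 + 5×4 = 185
D: 17×4 + 8×3 + 5×2 + 11×2 + 10×2 + 11×1 + 16×1 + 5×3 = 186
E: 17×2 + 8×4 + 5×1 + 11×0 + 10×4 + 11×4 + 16×3 + 5×0 = 203

E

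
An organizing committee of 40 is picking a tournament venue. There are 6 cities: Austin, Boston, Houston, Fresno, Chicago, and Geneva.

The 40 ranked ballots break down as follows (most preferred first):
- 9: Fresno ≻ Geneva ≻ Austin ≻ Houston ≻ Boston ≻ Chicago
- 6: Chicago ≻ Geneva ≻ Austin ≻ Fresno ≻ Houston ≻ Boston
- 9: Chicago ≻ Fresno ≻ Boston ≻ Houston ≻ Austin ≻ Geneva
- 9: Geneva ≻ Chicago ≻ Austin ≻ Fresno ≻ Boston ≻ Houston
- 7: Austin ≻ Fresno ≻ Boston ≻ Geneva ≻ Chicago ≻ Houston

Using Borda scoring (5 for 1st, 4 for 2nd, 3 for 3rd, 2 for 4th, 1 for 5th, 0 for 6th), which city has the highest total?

Austin: 9×3 + 6×3 + 9×1 + 9×3 + 7×5 = 116
Boston: 9×1 + 6×0 + 9×3 + 9×1 + 7×3 = 66
Houston: 9×2 + 6×1 + 9×2 + 9×0 + 7×0 = 42
Fresno: 9×5 + 6×2 + 9×4 + 9×2 + 7×4 = 139
Chicago: 9×0 + 6×5 + 9×5 + 9×4 + 7×1 = 118
Geneva: 9×4 + 6×4 + 9×0 + 9×5 + 7×2 = 119

Fresno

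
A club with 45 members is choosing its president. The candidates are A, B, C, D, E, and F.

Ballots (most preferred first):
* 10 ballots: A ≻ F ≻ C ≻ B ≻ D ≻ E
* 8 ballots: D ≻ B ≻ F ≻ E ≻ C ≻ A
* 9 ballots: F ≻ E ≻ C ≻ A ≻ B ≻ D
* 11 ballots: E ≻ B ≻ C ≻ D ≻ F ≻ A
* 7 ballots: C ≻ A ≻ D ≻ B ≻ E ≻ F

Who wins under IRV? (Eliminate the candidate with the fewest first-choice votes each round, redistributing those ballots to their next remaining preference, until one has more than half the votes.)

Round 1: A 10, B 0, C 7, D 8, E 11, F 9. B eliminated.
Round 2: A 10, C 7, D 8, E 11, F 9. C eliminated.
Round 3: A 17, D 8, E 11, F 9. D eliminated.
Round 4: A 17, E 11, F 17. E eliminated.
Round 5: A 17, F 28. F has a majority (≥23).

F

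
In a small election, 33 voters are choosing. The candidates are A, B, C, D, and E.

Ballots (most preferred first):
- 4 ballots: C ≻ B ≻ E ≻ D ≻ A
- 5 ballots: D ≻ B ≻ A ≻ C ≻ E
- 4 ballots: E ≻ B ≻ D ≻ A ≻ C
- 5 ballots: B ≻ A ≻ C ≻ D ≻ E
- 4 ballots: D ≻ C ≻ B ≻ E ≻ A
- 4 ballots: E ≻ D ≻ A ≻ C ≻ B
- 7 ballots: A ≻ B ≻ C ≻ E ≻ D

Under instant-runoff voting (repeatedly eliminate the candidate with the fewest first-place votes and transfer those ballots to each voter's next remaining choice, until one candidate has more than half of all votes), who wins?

Round 1: A 7, B 5, C 4, D 9, E 8. C eliminated.
Round 2: A 7, B 9, D 9, E 8. A eliminated.
Round 3: B 16, D 9, E 8. E eliminated.
Round 4: B 20, D 13. B has a majority (≥17).

B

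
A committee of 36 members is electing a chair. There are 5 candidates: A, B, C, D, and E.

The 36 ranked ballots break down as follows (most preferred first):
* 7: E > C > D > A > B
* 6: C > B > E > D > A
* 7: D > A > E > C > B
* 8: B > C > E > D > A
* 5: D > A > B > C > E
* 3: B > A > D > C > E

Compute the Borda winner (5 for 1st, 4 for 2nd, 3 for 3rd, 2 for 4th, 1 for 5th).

A: 7×2 + 6×1 + 7×4 + 8×1 + 5×4 + 3×4 = 88
B: 7×1 + 6×4 + 7×1 + 8×5 + 5×3 + 3×5 = 108
C: 7×4 + 6×5 + 7×2 + 8×4 + 5×2 + 3×2 = 120
D: 7×3 + 6×2 + 7×5 + 8×2 + 5×5 + 3×3 = 118
E: 7×5 + 6×3 + 7×3 + 8×3 + 5×1 + 3×1 = 106

C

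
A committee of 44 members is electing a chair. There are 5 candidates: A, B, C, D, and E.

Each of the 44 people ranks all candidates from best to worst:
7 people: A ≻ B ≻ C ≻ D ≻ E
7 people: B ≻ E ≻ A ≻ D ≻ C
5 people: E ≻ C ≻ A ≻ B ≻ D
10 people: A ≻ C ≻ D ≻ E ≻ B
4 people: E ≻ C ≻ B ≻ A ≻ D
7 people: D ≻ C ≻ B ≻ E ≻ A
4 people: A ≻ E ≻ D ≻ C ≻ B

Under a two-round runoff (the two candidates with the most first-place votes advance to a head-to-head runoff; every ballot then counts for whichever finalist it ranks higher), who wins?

Round 1 first-place votes: A 21, B 7, C 0, D 7, E 9. A and E advance.
Runoff: A is ranked above E on 21 ballots, E above A on 23.

E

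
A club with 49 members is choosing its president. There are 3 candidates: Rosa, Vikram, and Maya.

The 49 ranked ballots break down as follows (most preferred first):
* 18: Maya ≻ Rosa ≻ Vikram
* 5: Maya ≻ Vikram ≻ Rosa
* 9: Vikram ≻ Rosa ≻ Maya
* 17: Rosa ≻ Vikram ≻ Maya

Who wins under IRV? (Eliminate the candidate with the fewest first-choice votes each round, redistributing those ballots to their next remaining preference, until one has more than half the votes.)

Rosa

Round 1: Rosa 17, Vikram 9, Maya 23. Vikram eliminated.
Round 2: Rosa 26, Maya 23. Rosa has a majority (≥25).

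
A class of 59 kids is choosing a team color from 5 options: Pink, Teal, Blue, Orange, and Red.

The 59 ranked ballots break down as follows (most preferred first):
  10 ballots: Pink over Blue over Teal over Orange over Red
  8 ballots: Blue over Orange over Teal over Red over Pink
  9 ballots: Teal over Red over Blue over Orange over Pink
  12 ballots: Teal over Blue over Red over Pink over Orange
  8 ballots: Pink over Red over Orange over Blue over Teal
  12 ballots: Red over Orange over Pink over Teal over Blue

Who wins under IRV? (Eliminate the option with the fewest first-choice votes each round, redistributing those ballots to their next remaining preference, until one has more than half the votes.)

Pink

Round 1: Pink 18, Teal 21, Blue 8, Orange 0, Red 12. Orange eliminated.
Round 2: Pink 18, Teal 21, Blue 8, Red 12. Blue eliminated.
Round 3: Pink 18, Teal 29, Red 12. Red eliminated.
Round 4: Pink 30, Teal 29. Pink has a majority (≥30).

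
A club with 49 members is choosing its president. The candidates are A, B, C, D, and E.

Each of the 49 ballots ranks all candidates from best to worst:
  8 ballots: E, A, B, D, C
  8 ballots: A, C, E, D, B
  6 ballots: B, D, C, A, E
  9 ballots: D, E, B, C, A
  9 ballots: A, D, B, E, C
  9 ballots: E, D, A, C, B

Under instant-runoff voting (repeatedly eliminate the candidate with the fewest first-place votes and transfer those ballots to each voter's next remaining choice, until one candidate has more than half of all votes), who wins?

Round 1: A 17, B 6, C 0, D 9, E 17. C eliminated.
Round 2: A 17, B 6, D 9, E 17. B eliminated.
Round 3: A 17, D 15, E 17. D eliminated.
Round 4: A 23, E 26. E has a majority (≥25).

E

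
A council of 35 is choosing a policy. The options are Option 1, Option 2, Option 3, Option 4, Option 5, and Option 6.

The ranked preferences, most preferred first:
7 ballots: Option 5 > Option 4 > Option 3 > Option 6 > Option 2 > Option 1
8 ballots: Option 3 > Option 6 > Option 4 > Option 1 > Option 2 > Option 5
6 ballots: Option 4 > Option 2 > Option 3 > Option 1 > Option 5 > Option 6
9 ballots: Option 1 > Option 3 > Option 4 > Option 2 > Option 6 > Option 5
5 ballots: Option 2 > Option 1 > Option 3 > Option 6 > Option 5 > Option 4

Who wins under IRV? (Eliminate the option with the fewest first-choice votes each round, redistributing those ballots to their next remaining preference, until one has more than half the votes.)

Round 1: Option 1 9, Option 2 5, Option 3 8, Option 4 6, Option 5 7, Option 6 0. Option 6 eliminated.
Round 2: Option 1 9, Option 2 5, Option 3 8, Option 4 6, Option 5 7. Option 2 eliminated.
Round 3: Option 1 14, Option 3 8, Option 4 6, Option 5 7. Option 4 eliminated.
Round 4: Option 1 14, Option 3 14, Option 5 7. Option 5 eliminated.
Round 5: Option 1 14, Option 3 21. Option 3 has a majority (≥18).

Option 3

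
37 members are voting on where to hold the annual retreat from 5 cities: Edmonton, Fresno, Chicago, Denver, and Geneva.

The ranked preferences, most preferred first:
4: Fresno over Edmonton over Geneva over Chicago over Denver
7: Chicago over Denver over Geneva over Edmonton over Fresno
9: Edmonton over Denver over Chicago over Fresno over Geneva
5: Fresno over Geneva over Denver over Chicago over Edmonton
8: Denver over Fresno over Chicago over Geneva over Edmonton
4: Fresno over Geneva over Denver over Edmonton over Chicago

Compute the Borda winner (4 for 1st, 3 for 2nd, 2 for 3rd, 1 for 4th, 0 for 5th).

Edmonton: 4×3 + 7×1 + 9×4 + 5×0 + 8×0 + 4×1 = 59
Fresno: 4×4 + 7×0 + 9×1 + 5×4 + 8×3 + 4×4 = 85
Chicago: 4×1 + 7×4 + 9×2 + 5×1 + 8×2 + 4×0 = 71
Denver: 4×0 + 7×3 + 9×3 + 5×2 + 8×4 + 4×2 = 98
Geneva: 4×2 + 7×2 + 9×0 + 5×3 + 8×1 + 4×3 = 57

Denver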